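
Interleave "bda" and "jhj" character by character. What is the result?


Interleaving "bda" and "jhj":
  Position 0: 'b' from first, 'j' from second => "bj"
  Position 1: 'd' from first, 'h' from second => "dh"
  Position 2: 'a' from first, 'j' from second => "aj"
Result: bjdhaj

bjdhaj


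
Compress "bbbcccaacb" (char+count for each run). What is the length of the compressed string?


Input: bbbcccaacb
Runs:
  'b' x 3 => "b3"
  'c' x 3 => "c3"
  'a' x 2 => "a2"
  'c' x 1 => "c1"
  'b' x 1 => "b1"
Compressed: "b3c3a2c1b1"
Compressed length: 10

10


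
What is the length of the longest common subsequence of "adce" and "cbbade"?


LCS of "adce" and "cbbade"
DP table:
           c    b    b    a    d    e
      0    0    0    0    0    0    0
  a   0    0    0    0    1    1    1
  d   0    0    0    0    1    2    2
  c   0    1    1    1    1    2    2
  e   0    1    1    1    1    2    3
LCS length = dp[4][6] = 3

3


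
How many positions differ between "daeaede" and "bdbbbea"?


Comparing "daeaede" and "bdbbbea" position by position:
  Position 0: 'd' vs 'b' => DIFFER
  Position 1: 'a' vs 'd' => DIFFER
  Position 2: 'e' vs 'b' => DIFFER
  Position 3: 'a' vs 'b' => DIFFER
  Position 4: 'e' vs 'b' => DIFFER
  Position 5: 'd' vs 'e' => DIFFER
  Position 6: 'e' vs 'a' => DIFFER
Positions that differ: 7

7


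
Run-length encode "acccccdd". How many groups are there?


Input: acccccdd
Scanning for consecutive runs:
  Group 1: 'a' x 1 (positions 0-0)
  Group 2: 'c' x 5 (positions 1-5)
  Group 3: 'd' x 2 (positions 6-7)
Total groups: 3

3


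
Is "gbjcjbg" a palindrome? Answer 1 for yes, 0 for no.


Input: gbjcjbg
Reversed: gbjcjbg
  Compare pos 0 ('g') with pos 6 ('g'): match
  Compare pos 1 ('b') with pos 5 ('b'): match
  Compare pos 2 ('j') with pos 4 ('j'): match
Result: palindrome

1


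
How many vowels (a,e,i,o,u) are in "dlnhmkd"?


Input: dlnhmkd
Checking each character:
  'd' at position 0: consonant
  'l' at position 1: consonant
  'n' at position 2: consonant
  'h' at position 3: consonant
  'm' at position 4: consonant
  'k' at position 5: consonant
  'd' at position 6: consonant
Total vowels: 0

0


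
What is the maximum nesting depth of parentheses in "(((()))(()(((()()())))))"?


Input: "(((()))(()(((()()())))))"
Tracking depth:
  Position 0 '(': depth becomes 1
  Position 1 '(': depth becomes 2
  Position 2 '(': depth becomes 3
  Position 3 '(': depth becomes 4
  Position 4 ')': depth becomes 3
  Position 5 ')': depth becomes 2
  Position 6 ')': depth becomes 1
  Position 7 '(': depth becomes 2
  Position 8 '(': depth becomes 3
  Position 9 ')': depth becomes 2
  Position 10 '(': depth becomes 3
  Position 11 '(': depth becomes 4
  Position 12 '(': depth becomes 5
  Position 13 '(': depth becomes 6
  Position 14 ')': depth becomes 5
  Position 15 '(': depth becomes 6
  Position 16 ')': depth becomes 5
  Position 17 '(': depth becomes 6
  Position 18 ')': depth becomes 5
  Position 19 ')': depth becomes 4
  Position 20 ')': depth becomes 3
  Position 21 ')': depth becomes 2
  Position 22 ')': depth becomes 1
  Position 23 ')': depth becomes 0
Maximum depth reached: 6

6


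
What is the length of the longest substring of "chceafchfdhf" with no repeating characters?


Input: "chceafchfdhf"
Sliding window (track last position of each char):
  Position 0 ('c'): window [0,0] length 1 -- new best
  Position 1 ('h'): window [0,1] length 2 -- new best
  Position 2 ('c'): repeat (last at 0), move window start to 1
  Position 2 ('c'): window [1,2] length 2
  Position 3 ('e'): window [1,3] length 3 -- new best
  Position 4 ('a'): window [1,4] length 4 -- new best
  Position 5 ('f'): window [1,5] length 5 -- new best
  Position 6 ('c'): repeat (last at 2), move window start to 3
  Position 6 ('c'): window [3,6] length 4
  Position 7 ('h'): window [3,7] length 5
  Position 8 ('f'): repeat (last at 5), move window start to 6
  Position 8 ('f'): window [6,8] length 3
  Position 9 ('d'): window [6,9] length 4
  Position 10 ('h'): repeat (last at 7), move window start to 8
  Position 10 ('h'): window [8,10] length 3
  Position 11 ('f'): repeat (last at 8), move window start to 9
  Position 11 ('f'): window [9,11] length 3
Longest substring with no repeats: "hceaf" with length 5

5


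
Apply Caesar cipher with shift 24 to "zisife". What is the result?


Caesar cipher: shift "zisife" by 24
  'z' (pos 25) + 24 = pos 23 = 'x'
  'i' (pos 8) + 24 = pos 6 = 'g'
  's' (pos 18) + 24 = pos 16 = 'q'
  'i' (pos 8) + 24 = pos 6 = 'g'
  'f' (pos 5) + 24 = pos 3 = 'd'
  'e' (pos 4) + 24 = pos 2 = 'c'
Result: xgqgdc

xgqgdc


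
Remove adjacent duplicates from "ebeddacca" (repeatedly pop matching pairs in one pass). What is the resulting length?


Input: ebeddacca
Stack-based adjacent duplicate removal:
  Read 'e': push. Stack: e
  Read 'b': push. Stack: eb
  Read 'e': push. Stack: ebe
  Read 'd': push. Stack: ebed
  Read 'd': matches stack top 'd' => pop. Stack: ebe
  Read 'a': push. Stack: ebea
  Read 'c': push. Stack: ebeac
  Read 'c': matches stack top 'c' => pop. Stack: ebea
  Read 'a': matches stack top 'a' => pop. Stack: ebe
Final stack: "ebe" (length 3)

3


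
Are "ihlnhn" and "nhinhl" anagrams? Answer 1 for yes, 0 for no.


Strings: "ihlnhn", "nhinhl"
Sorted first:  hhilnn
Sorted second: hhilnn
Sorted forms match => anagrams

1


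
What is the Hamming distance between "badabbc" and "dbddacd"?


Comparing "badabbc" and "dbddacd" position by position:
  Position 0: 'b' vs 'd' => differ
  Position 1: 'a' vs 'b' => differ
  Position 2: 'd' vs 'd' => same
  Position 3: 'a' vs 'd' => differ
  Position 4: 'b' vs 'a' => differ
  Position 5: 'b' vs 'c' => differ
  Position 6: 'c' vs 'd' => differ
Total differences (Hamming distance): 6

6


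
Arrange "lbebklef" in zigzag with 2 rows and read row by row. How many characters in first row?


Zigzag "lbebklef" into 2 rows:
Placing characters:
  'l' => row 0
  'b' => row 1
  'e' => row 0
  'b' => row 1
  'k' => row 0
  'l' => row 1
  'e' => row 0
  'f' => row 1
Rows:
  Row 0: "leke"
  Row 1: "bblf"
First row length: 4

4


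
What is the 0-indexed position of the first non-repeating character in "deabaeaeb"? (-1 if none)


Input: deabaeaeb
Character frequencies:
  'a': 3
  'b': 2
  'd': 1
  'e': 3
Scanning left to right for freq == 1:
  Position 0 ('d'): unique! => answer = 0

0


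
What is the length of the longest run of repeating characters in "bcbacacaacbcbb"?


Input: "bcbacacaacbcbb"
Scanning for longest run:
  Position 1 ('c'): new char, reset run to 1
  Position 2 ('b'): new char, reset run to 1
  Position 3 ('a'): new char, reset run to 1
  Position 4 ('c'): new char, reset run to 1
  Position 5 ('a'): new char, reset run to 1
  Position 6 ('c'): new char, reset run to 1
  Position 7 ('a'): new char, reset run to 1
  Position 8 ('a'): continues run of 'a', length=2
  Position 9 ('c'): new char, reset run to 1
  Position 10 ('b'): new char, reset run to 1
  Position 11 ('c'): new char, reset run to 1
  Position 12 ('b'): new char, reset run to 1
  Position 13 ('b'): continues run of 'b', length=2
Longest run: 'a' with length 2

2


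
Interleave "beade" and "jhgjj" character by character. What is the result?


Interleaving "beade" and "jhgjj":
  Position 0: 'b' from first, 'j' from second => "bj"
  Position 1: 'e' from first, 'h' from second => "eh"
  Position 2: 'a' from first, 'g' from second => "ag"
  Position 3: 'd' from first, 'j' from second => "dj"
  Position 4: 'e' from first, 'j' from second => "ej"
Result: bjehagdjej

bjehagdjej


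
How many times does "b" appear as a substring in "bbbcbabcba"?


Searching for "b" in "bbbcbabcba"
Scanning each position:
  Position 0: "b" => MATCH
  Position 1: "b" => MATCH
  Position 2: "b" => MATCH
  Position 3: "c" => no
  Position 4: "b" => MATCH
  Position 5: "a" => no
  Position 6: "b" => MATCH
  Position 7: "c" => no
  Position 8: "b" => MATCH
  Position 9: "a" => no
Total occurrences: 6

6


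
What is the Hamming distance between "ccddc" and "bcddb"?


Comparing "ccddc" and "bcddb" position by position:
  Position 0: 'c' vs 'b' => differ
  Position 1: 'c' vs 'c' => same
  Position 2: 'd' vs 'd' => same
  Position 3: 'd' vs 'd' => same
  Position 4: 'c' vs 'b' => differ
Total differences (Hamming distance): 2

2


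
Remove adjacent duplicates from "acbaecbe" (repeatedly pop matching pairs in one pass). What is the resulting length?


Input: acbaecbe
Stack-based adjacent duplicate removal:
  Read 'a': push. Stack: a
  Read 'c': push. Stack: ac
  Read 'b': push. Stack: acb
  Read 'a': push. Stack: acba
  Read 'e': push. Stack: acbae
  Read 'c': push. Stack: acbaec
  Read 'b': push. Stack: acbaecb
  Read 'e': push. Stack: acbaecbe
Final stack: "acbaecbe" (length 8)

8


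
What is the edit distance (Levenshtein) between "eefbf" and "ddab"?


Computing edit distance: "eefbf" -> "ddab"
DP table:
           d    d    a    b
      0    1    2    3    4
  e   1    1    2    3    4
  e   2    2    2    3    4
  f   3    3    3    3    4
  b   4    4    4    4    3
  f   5    5    5    5    4
Edit distance = dp[5][4] = 4

4


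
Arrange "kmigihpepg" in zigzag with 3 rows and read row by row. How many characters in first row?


Zigzag "kmigihpepg" into 3 rows:
Placing characters:
  'k' => row 0
  'm' => row 1
  'i' => row 2
  'g' => row 1
  'i' => row 0
  'h' => row 1
  'p' => row 2
  'e' => row 1
  'p' => row 0
  'g' => row 1
Rows:
  Row 0: "kip"
  Row 1: "mgheg"
  Row 2: "ip"
First row length: 3

3


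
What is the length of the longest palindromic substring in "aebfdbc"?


Input: "aebfdbc"
Checking substrings for palindromes:
  No multi-char palindromic substrings found
Longest palindromic substring: "a" with length 1

1


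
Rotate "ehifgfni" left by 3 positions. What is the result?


Input: "ehifgfni", rotate left by 3
First 3 characters: "ehi"
Remaining characters: "fgfni"
Concatenate remaining + first: "fgfni" + "ehi" = "fgfniehi"

fgfniehi


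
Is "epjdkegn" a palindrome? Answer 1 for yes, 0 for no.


Input: epjdkegn
Reversed: ngekdjpe
  Compare pos 0 ('e') with pos 7 ('n'): MISMATCH
  Compare pos 1 ('p') with pos 6 ('g'): MISMATCH
  Compare pos 2 ('j') with pos 5 ('e'): MISMATCH
  Compare pos 3 ('d') with pos 4 ('k'): MISMATCH
Result: not a palindrome

0


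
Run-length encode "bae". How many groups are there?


Input: bae
Scanning for consecutive runs:
  Group 1: 'b' x 1 (positions 0-0)
  Group 2: 'a' x 1 (positions 1-1)
  Group 3: 'e' x 1 (positions 2-2)
Total groups: 3

3


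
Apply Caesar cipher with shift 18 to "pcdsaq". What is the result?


Caesar cipher: shift "pcdsaq" by 18
  'p' (pos 15) + 18 = pos 7 = 'h'
  'c' (pos 2) + 18 = pos 20 = 'u'
  'd' (pos 3) + 18 = pos 21 = 'v'
  's' (pos 18) + 18 = pos 10 = 'k'
  'a' (pos 0) + 18 = pos 18 = 's'
  'q' (pos 16) + 18 = pos 8 = 'i'
Result: huvksi

huvksi


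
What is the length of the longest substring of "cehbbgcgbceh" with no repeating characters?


Input: "cehbbgcgbceh"
Sliding window (track last position of each char):
  Position 0 ('c'): window [0,0] length 1 -- new best
  Position 1 ('e'): window [0,1] length 2 -- new best
  Position 2 ('h'): window [0,2] length 3 -- new best
  Position 3 ('b'): window [0,3] length 4 -- new best
  Position 4 ('b'): repeat (last at 3), move window start to 4
  Position 4 ('b'): window [4,4] length 1
  Position 5 ('g'): window [4,5] length 2
  Position 6 ('c'): window [4,6] length 3
  Position 7 ('g'): repeat (last at 5), move window start to 6
  Position 7 ('g'): window [6,7] length 2
  Position 8 ('b'): window [6,8] length 3
  Position 9 ('c'): repeat (last at 6), move window start to 7
  Position 9 ('c'): window [7,9] length 3
  Position 10 ('e'): window [7,10] length 4
  Position 11 ('h'): window [7,11] length 5 -- new best
Longest substring with no repeats: "gbceh" with length 5

5


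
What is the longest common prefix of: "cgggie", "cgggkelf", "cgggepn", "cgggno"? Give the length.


Words: cgggie, cgggkelf, cgggepn, cgggno
  Position 0: all 'c' => match
  Position 1: all 'g' => match
  Position 2: all 'g' => match
  Position 3: all 'g' => match
  Position 4: ('i', 'k', 'e', 'n') => mismatch, stop
LCP = "cggg" (length 4)

4


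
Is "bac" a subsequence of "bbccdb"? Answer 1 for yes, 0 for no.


Check if "bac" is a subsequence of "bbccdb"
Greedy scan:
  Position 0 ('b'): matches sub[0] = 'b'
  Position 1 ('b'): no match needed
  Position 2 ('c'): no match needed
  Position 3 ('c'): no match needed
  Position 4 ('d'): no match needed
  Position 5 ('b'): no match needed
Only matched 1/3 characters => not a subsequence

0


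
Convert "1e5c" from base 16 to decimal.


Input: "1e5c" in base 16
Positional expansion:
  Digit '1' (value 1) x 16^3 = 4096
  Digit 'e' (value 14) x 16^2 = 3584
  Digit '5' (value 5) x 16^1 = 80
  Digit 'c' (value 12) x 16^0 = 12
Sum = 7772

7772


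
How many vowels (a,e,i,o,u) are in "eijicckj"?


Input: eijicckj
Checking each character:
  'e' at position 0: vowel (running total: 1)
  'i' at position 1: vowel (running total: 2)
  'j' at position 2: consonant
  'i' at position 3: vowel (running total: 3)
  'c' at position 4: consonant
  'c' at position 5: consonant
  'k' at position 6: consonant
  'j' at position 7: consonant
Total vowels: 3

3


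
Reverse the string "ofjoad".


Input: ofjoad
Reading characters right to left:
  Position 5: 'd'
  Position 4: 'a'
  Position 3: 'o'
  Position 2: 'j'
  Position 1: 'f'
  Position 0: 'o'
Reversed: daojfo

daojfo


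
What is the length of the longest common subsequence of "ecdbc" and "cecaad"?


LCS of "ecdbc" and "cecaad"
DP table:
           c    e    c    a    a    d
      0    0    0    0    0    0    0
  e   0    0    1    1    1    1    1
  c   0    1    1    2    2    2    2
  d   0    1    1    2    2    2    3
  b   0    1    1    2    2    2    3
  c   0    1    1    2    2    2    3
LCS length = dp[5][6] = 3

3


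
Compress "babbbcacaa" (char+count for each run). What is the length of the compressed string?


Input: babbbcacaa
Runs:
  'b' x 1 => "b1"
  'a' x 1 => "a1"
  'b' x 3 => "b3"
  'c' x 1 => "c1"
  'a' x 1 => "a1"
  'c' x 1 => "c1"
  'a' x 2 => "a2"
Compressed: "b1a1b3c1a1c1a2"
Compressed length: 14

14


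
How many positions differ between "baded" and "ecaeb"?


Comparing "baded" and "ecaeb" position by position:
  Position 0: 'b' vs 'e' => DIFFER
  Position 1: 'a' vs 'c' => DIFFER
  Position 2: 'd' vs 'a' => DIFFER
  Position 3: 'e' vs 'e' => same
  Position 4: 'd' vs 'b' => DIFFER
Positions that differ: 4

4


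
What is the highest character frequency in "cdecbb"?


Input: cdecbb
Character counts:
  'b': 2
  'c': 2
  'd': 1
  'e': 1
Maximum frequency: 2

2


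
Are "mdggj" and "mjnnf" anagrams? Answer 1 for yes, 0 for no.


Strings: "mdggj", "mjnnf"
Sorted first:  dggjm
Sorted second: fjmnn
Differ at position 0: 'd' vs 'f' => not anagrams

0


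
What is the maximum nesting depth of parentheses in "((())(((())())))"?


Input: "((())(((())())))"
Tracking depth:
  Position 0 '(': depth becomes 1
  Position 1 '(': depth becomes 2
  Position 2 '(': depth becomes 3
  Position 3 ')': depth becomes 2
  Position 4 ')': depth becomes 1
  Position 5 '(': depth becomes 2
  Position 6 '(': depth becomes 3
  Position 7 '(': depth becomes 4
  Position 8 '(': depth becomes 5
  Position 9 ')': depth becomes 4
  Position 10 ')': depth becomes 3
  Position 11 '(': depth becomes 4
  Position 12 ')': depth becomes 3
  Position 13 ')': depth becomes 2
  Position 14 ')': depth becomes 1
  Position 15 ')': depth becomes 0
Maximum depth reached: 5

5


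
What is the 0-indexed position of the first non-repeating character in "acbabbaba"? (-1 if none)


Input: acbabbaba
Character frequencies:
  'a': 4
  'b': 4
  'c': 1
Scanning left to right for freq == 1:
  Position 0 ('a'): freq=4, skip
  Position 1 ('c'): unique! => answer = 1

1


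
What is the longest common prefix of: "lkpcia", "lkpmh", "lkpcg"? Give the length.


Words: lkpcia, lkpmh, lkpcg
  Position 0: all 'l' => match
  Position 1: all 'k' => match
  Position 2: all 'p' => match
  Position 3: ('c', 'm', 'c') => mismatch, stop
LCP = "lkp" (length 3)

3


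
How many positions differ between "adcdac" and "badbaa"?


Comparing "adcdac" and "badbaa" position by position:
  Position 0: 'a' vs 'b' => DIFFER
  Position 1: 'd' vs 'a' => DIFFER
  Position 2: 'c' vs 'd' => DIFFER
  Position 3: 'd' vs 'b' => DIFFER
  Position 4: 'a' vs 'a' => same
  Position 5: 'c' vs 'a' => DIFFER
Positions that differ: 5

5


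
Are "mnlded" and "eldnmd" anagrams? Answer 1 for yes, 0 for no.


Strings: "mnlded", "eldnmd"
Sorted first:  ddelmn
Sorted second: ddelmn
Sorted forms match => anagrams

1


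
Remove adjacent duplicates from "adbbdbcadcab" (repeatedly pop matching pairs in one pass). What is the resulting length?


Input: adbbdbcadcab
Stack-based adjacent duplicate removal:
  Read 'a': push. Stack: a
  Read 'd': push. Stack: ad
  Read 'b': push. Stack: adb
  Read 'b': matches stack top 'b' => pop. Stack: ad
  Read 'd': matches stack top 'd' => pop. Stack: a
  Read 'b': push. Stack: ab
  Read 'c': push. Stack: abc
  Read 'a': push. Stack: abca
  Read 'd': push. Stack: abcad
  Read 'c': push. Stack: abcadc
  Read 'a': push. Stack: abcadca
  Read 'b': push. Stack: abcadcab
Final stack: "abcadcab" (length 8)

8


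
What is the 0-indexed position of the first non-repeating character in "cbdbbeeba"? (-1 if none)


Input: cbdbbeeba
Character frequencies:
  'a': 1
  'b': 4
  'c': 1
  'd': 1
  'e': 2
Scanning left to right for freq == 1:
  Position 0 ('c'): unique! => answer = 0

0


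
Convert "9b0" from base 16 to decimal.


Input: "9b0" in base 16
Positional expansion:
  Digit '9' (value 9) x 16^2 = 2304
  Digit 'b' (value 11) x 16^1 = 176
  Digit '0' (value 0) x 16^0 = 0
Sum = 2480

2480


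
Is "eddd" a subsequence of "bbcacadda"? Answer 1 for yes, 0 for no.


Check if "eddd" is a subsequence of "bbcacadda"
Greedy scan:
  Position 0 ('b'): no match needed
  Position 1 ('b'): no match needed
  Position 2 ('c'): no match needed
  Position 3 ('a'): no match needed
  Position 4 ('c'): no match needed
  Position 5 ('a'): no match needed
  Position 6 ('d'): no match needed
  Position 7 ('d'): no match needed
  Position 8 ('a'): no match needed
Only matched 0/4 characters => not a subsequence

0


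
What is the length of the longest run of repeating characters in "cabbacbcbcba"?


Input: "cabbacbcbcba"
Scanning for longest run:
  Position 1 ('a'): new char, reset run to 1
  Position 2 ('b'): new char, reset run to 1
  Position 3 ('b'): continues run of 'b', length=2
  Position 4 ('a'): new char, reset run to 1
  Position 5 ('c'): new char, reset run to 1
  Position 6 ('b'): new char, reset run to 1
  Position 7 ('c'): new char, reset run to 1
  Position 8 ('b'): new char, reset run to 1
  Position 9 ('c'): new char, reset run to 1
  Position 10 ('b'): new char, reset run to 1
  Position 11 ('a'): new char, reset run to 1
Longest run: 'b' with length 2

2


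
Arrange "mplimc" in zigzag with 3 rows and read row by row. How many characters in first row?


Zigzag "mplimc" into 3 rows:
Placing characters:
  'm' => row 0
  'p' => row 1
  'l' => row 2
  'i' => row 1
  'm' => row 0
  'c' => row 1
Rows:
  Row 0: "mm"
  Row 1: "pic"
  Row 2: "l"
First row length: 2

2


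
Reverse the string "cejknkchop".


Input: cejknkchop
Reading characters right to left:
  Position 9: 'p'
  Position 8: 'o'
  Position 7: 'h'
  Position 6: 'c'
  Position 5: 'k'
  Position 4: 'n'
  Position 3: 'k'
  Position 2: 'j'
  Position 1: 'e'
  Position 0: 'c'
Reversed: pohcknkjec

pohcknkjec


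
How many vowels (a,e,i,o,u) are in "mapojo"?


Input: mapojo
Checking each character:
  'm' at position 0: consonant
  'a' at position 1: vowel (running total: 1)
  'p' at position 2: consonant
  'o' at position 3: vowel (running total: 2)
  'j' at position 4: consonant
  'o' at position 5: vowel (running total: 3)
Total vowels: 3

3


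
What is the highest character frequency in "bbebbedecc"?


Input: bbebbedecc
Character counts:
  'b': 4
  'c': 2
  'd': 1
  'e': 3
Maximum frequency: 4

4


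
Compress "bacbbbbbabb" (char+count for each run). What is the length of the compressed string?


Input: bacbbbbbabb
Runs:
  'b' x 1 => "b1"
  'a' x 1 => "a1"
  'c' x 1 => "c1"
  'b' x 5 => "b5"
  'a' x 1 => "a1"
  'b' x 2 => "b2"
Compressed: "b1a1c1b5a1b2"
Compressed length: 12

12


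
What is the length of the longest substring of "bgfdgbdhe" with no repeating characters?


Input: "bgfdgbdhe"
Sliding window (track last position of each char):
  Position 0 ('b'): window [0,0] length 1 -- new best
  Position 1 ('g'): window [0,1] length 2 -- new best
  Position 2 ('f'): window [0,2] length 3 -- new best
  Position 3 ('d'): window [0,3] length 4 -- new best
  Position 4 ('g'): repeat (last at 1), move window start to 2
  Position 4 ('g'): window [2,4] length 3
  Position 5 ('b'): window [2,5] length 4
  Position 6 ('d'): repeat (last at 3), move window start to 4
  Position 6 ('d'): window [4,6] length 3
  Position 7 ('h'): window [4,7] length 4
  Position 8 ('e'): window [4,8] length 5 -- new best
Longest substring with no repeats: "gbdhe" with length 5

5


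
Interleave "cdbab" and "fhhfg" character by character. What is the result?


Interleaving "cdbab" and "fhhfg":
  Position 0: 'c' from first, 'f' from second => "cf"
  Position 1: 'd' from first, 'h' from second => "dh"
  Position 2: 'b' from first, 'h' from second => "bh"
  Position 3: 'a' from first, 'f' from second => "af"
  Position 4: 'b' from first, 'g' from second => "bg"
Result: cfdhbhafbg

cfdhbhafbg


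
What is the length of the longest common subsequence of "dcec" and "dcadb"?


LCS of "dcec" and "dcadb"
DP table:
           d    c    a    d    b
      0    0    0    0    0    0
  d   0    1    1    1    1    1
  c   0    1    2    2    2    2
  e   0    1    2    2    2    2
  c   0    1    2    2    2    2
LCS length = dp[4][5] = 2

2


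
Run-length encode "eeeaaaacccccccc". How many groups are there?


Input: eeeaaaacccccccc
Scanning for consecutive runs:
  Group 1: 'e' x 3 (positions 0-2)
  Group 2: 'a' x 4 (positions 3-6)
  Group 3: 'c' x 8 (positions 7-14)
Total groups: 3

3


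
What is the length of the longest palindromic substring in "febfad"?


Input: "febfad"
Checking substrings for palindromes:
  No multi-char palindromic substrings found
Longest palindromic substring: "f" with length 1

1


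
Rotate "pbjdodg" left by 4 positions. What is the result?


Input: "pbjdodg", rotate left by 4
First 4 characters: "pbjd"
Remaining characters: "odg"
Concatenate remaining + first: "odg" + "pbjd" = "odgpbjd"

odgpbjd


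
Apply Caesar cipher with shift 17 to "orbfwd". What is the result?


Caesar cipher: shift "orbfwd" by 17
  'o' (pos 14) + 17 = pos 5 = 'f'
  'r' (pos 17) + 17 = pos 8 = 'i'
  'b' (pos 1) + 17 = pos 18 = 's'
  'f' (pos 5) + 17 = pos 22 = 'w'
  'w' (pos 22) + 17 = pos 13 = 'n'
  'd' (pos 3) + 17 = pos 20 = 'u'
Result: fiswnu

fiswnu


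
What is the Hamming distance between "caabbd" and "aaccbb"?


Comparing "caabbd" and "aaccbb" position by position:
  Position 0: 'c' vs 'a' => differ
  Position 1: 'a' vs 'a' => same
  Position 2: 'a' vs 'c' => differ
  Position 3: 'b' vs 'c' => differ
  Position 4: 'b' vs 'b' => same
  Position 5: 'd' vs 'b' => differ
Total differences (Hamming distance): 4

4


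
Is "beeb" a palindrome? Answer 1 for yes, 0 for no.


Input: beeb
Reversed: beeb
  Compare pos 0 ('b') with pos 3 ('b'): match
  Compare pos 1 ('e') with pos 2 ('e'): match
Result: palindrome

1


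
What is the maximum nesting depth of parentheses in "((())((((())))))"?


Input: "((())((((())))))"
Tracking depth:
  Position 0 '(': depth becomes 1
  Position 1 '(': depth becomes 2
  Position 2 '(': depth becomes 3
  Position 3 ')': depth becomes 2
  Position 4 ')': depth becomes 1
  Position 5 '(': depth becomes 2
  Position 6 '(': depth becomes 3
  Position 7 '(': depth becomes 4
  Position 8 '(': depth becomes 5
  Position 9 '(': depth becomes 6
  Position 10 ')': depth becomes 5
  Position 11 ')': depth becomes 4
  Position 12 ')': depth becomes 3
  Position 13 ')': depth becomes 2
  Position 14 ')': depth becomes 1
  Position 15 ')': depth becomes 0
Maximum depth reached: 6

6


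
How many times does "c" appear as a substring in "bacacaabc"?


Searching for "c" in "bacacaabc"
Scanning each position:
  Position 0: "b" => no
  Position 1: "a" => no
  Position 2: "c" => MATCH
  Position 3: "a" => no
  Position 4: "c" => MATCH
  Position 5: "a" => no
  Position 6: "a" => no
  Position 7: "b" => no
  Position 8: "c" => MATCH
Total occurrences: 3

3


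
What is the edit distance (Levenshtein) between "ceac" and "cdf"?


Computing edit distance: "ceac" -> "cdf"
DP table:
           c    d    f
      0    1    2    3
  c   1    0    1    2
  e   2    1    1    2
  a   3    2    2    2
  c   4    3    3    3
Edit distance = dp[4][3] = 3

3


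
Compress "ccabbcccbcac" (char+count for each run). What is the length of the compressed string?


Input: ccabbcccbcac
Runs:
  'c' x 2 => "c2"
  'a' x 1 => "a1"
  'b' x 2 => "b2"
  'c' x 3 => "c3"
  'b' x 1 => "b1"
  'c' x 1 => "c1"
  'a' x 1 => "a1"
  'c' x 1 => "c1"
Compressed: "c2a1b2c3b1c1a1c1"
Compressed length: 16

16


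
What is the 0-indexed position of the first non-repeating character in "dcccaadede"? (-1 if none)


Input: dcccaadede
Character frequencies:
  'a': 2
  'c': 3
  'd': 3
  'e': 2
Scanning left to right for freq == 1:
  Position 0 ('d'): freq=3, skip
  Position 1 ('c'): freq=3, skip
  Position 2 ('c'): freq=3, skip
  Position 3 ('c'): freq=3, skip
  Position 4 ('a'): freq=2, skip
  Position 5 ('a'): freq=2, skip
  Position 6 ('d'): freq=3, skip
  Position 7 ('e'): freq=2, skip
  Position 8 ('d'): freq=3, skip
  Position 9 ('e'): freq=2, skip
  No unique character found => answer = -1

-1


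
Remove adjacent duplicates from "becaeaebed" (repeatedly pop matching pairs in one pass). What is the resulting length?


Input: becaeaebed
Stack-based adjacent duplicate removal:
  Read 'b': push. Stack: b
  Read 'e': push. Stack: be
  Read 'c': push. Stack: bec
  Read 'a': push. Stack: beca
  Read 'e': push. Stack: becae
  Read 'a': push. Stack: becaea
  Read 'e': push. Stack: becaeae
  Read 'b': push. Stack: becaeaeb
  Read 'e': push. Stack: becaeaebe
  Read 'd': push. Stack: becaeaebed
Final stack: "becaeaebed" (length 10)

10


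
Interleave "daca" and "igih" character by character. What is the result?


Interleaving "daca" and "igih":
  Position 0: 'd' from first, 'i' from second => "di"
  Position 1: 'a' from first, 'g' from second => "ag"
  Position 2: 'c' from first, 'i' from second => "ci"
  Position 3: 'a' from first, 'h' from second => "ah"
Result: diagciah

diagciah


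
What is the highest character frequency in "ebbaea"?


Input: ebbaea
Character counts:
  'a': 2
  'b': 2
  'e': 2
Maximum frequency: 2

2


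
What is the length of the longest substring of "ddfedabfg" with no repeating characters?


Input: "ddfedabfg"
Sliding window (track last position of each char):
  Position 0 ('d'): window [0,0] length 1 -- new best
  Position 1 ('d'): repeat (last at 0), move window start to 1
  Position 1 ('d'): window [1,1] length 1
  Position 2 ('f'): window [1,2] length 2 -- new best
  Position 3 ('e'): window [1,3] length 3 -- new best
  Position 4 ('d'): repeat (last at 1), move window start to 2
  Position 4 ('d'): window [2,4] length 3
  Position 5 ('a'): window [2,5] length 4 -- new best
  Position 6 ('b'): window [2,6] length 5 -- new best
  Position 7 ('f'): repeat (last at 2), move window start to 3
  Position 7 ('f'): window [3,7] length 5
  Position 8 ('g'): window [3,8] length 6 -- new best
Longest substring with no repeats: "edabfg" with length 6

6


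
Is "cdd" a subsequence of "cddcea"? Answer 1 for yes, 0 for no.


Check if "cdd" is a subsequence of "cddcea"
Greedy scan:
  Position 0 ('c'): matches sub[0] = 'c'
  Position 1 ('d'): matches sub[1] = 'd'
  Position 2 ('d'): matches sub[2] = 'd'
  Position 3 ('c'): no match needed
  Position 4 ('e'): no match needed
  Position 5 ('a'): no match needed
All 3 characters matched => is a subsequence

1


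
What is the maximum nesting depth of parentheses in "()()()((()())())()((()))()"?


Input: "()()()((()())())()((()))()"
Tracking depth:
  Position 0 '(': depth becomes 1
  Position 1 ')': depth becomes 0
  Position 2 '(': depth becomes 1
  Position 3 ')': depth becomes 0
  Position 4 '(': depth becomes 1
  Position 5 ')': depth becomes 0
  Position 6 '(': depth becomes 1
  Position 7 '(': depth becomes 2
  Position 8 '(': depth becomes 3
  Position 9 ')': depth becomes 2
  Position 10 '(': depth becomes 3
  Position 11 ')': depth becomes 2
  Position 12 ')': depth becomes 1
  Position 13 '(': depth becomes 2
  Position 14 ')': depth becomes 1
  Position 15 ')': depth becomes 0
  Position 16 '(': depth becomes 1
  Position 17 ')': depth becomes 0
  Position 18 '(': depth becomes 1
  Position 19 '(': depth becomes 2
  Position 20 '(': depth becomes 3
  Position 21 ')': depth becomes 2
  Position 22 ')': depth becomes 1
  Position 23 ')': depth becomes 0
  Position 24 '(': depth becomes 1
  Position 25 ')': depth becomes 0
Maximum depth reached: 3

3


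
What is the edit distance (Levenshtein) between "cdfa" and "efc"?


Computing edit distance: "cdfa" -> "efc"
DP table:
           e    f    c
      0    1    2    3
  c   1    1    2    2
  d   2    2    2    3
  f   3    3    2    3
  a   4    4    3    3
Edit distance = dp[4][3] = 3

3


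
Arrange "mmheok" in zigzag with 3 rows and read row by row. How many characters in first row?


Zigzag "mmheok" into 3 rows:
Placing characters:
  'm' => row 0
  'm' => row 1
  'h' => row 2
  'e' => row 1
  'o' => row 0
  'k' => row 1
Rows:
  Row 0: "mo"
  Row 1: "mek"
  Row 2: "h"
First row length: 2

2


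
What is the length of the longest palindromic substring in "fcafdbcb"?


Input: "fcafdbcb"
Checking substrings for palindromes:
  [5:8] "bcb" (len 3) => palindrome
Longest palindromic substring: "bcb" with length 3

3


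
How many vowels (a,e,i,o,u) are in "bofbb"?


Input: bofbb
Checking each character:
  'b' at position 0: consonant
  'o' at position 1: vowel (running total: 1)
  'f' at position 2: consonant
  'b' at position 3: consonant
  'b' at position 4: consonant
Total vowels: 1

1


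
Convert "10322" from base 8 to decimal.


Input: "10322" in base 8
Positional expansion:
  Digit '1' (value 1) x 8^4 = 4096
  Digit '0' (value 0) x 8^3 = 0
  Digit '3' (value 3) x 8^2 = 192
  Digit '2' (value 2) x 8^1 = 16
  Digit '2' (value 2) x 8^0 = 2
Sum = 4306

4306


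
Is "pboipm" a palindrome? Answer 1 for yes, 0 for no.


Input: pboipm
Reversed: mpiobp
  Compare pos 0 ('p') with pos 5 ('m'): MISMATCH
  Compare pos 1 ('b') with pos 4 ('p'): MISMATCH
  Compare pos 2 ('o') with pos 3 ('i'): MISMATCH
Result: not a palindrome

0


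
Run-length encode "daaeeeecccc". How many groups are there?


Input: daaeeeecccc
Scanning for consecutive runs:
  Group 1: 'd' x 1 (positions 0-0)
  Group 2: 'a' x 2 (positions 1-2)
  Group 3: 'e' x 4 (positions 3-6)
  Group 4: 'c' x 4 (positions 7-10)
Total groups: 4

4


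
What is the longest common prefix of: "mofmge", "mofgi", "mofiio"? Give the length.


Words: mofmge, mofgi, mofiio
  Position 0: all 'm' => match
  Position 1: all 'o' => match
  Position 2: all 'f' => match
  Position 3: ('m', 'g', 'i') => mismatch, stop
LCP = "mof" (length 3)

3


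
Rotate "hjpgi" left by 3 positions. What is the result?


Input: "hjpgi", rotate left by 3
First 3 characters: "hjp"
Remaining characters: "gi"
Concatenate remaining + first: "gi" + "hjp" = "gihjp"

gihjp


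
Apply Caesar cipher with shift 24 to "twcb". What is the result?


Caesar cipher: shift "twcb" by 24
  't' (pos 19) + 24 = pos 17 = 'r'
  'w' (pos 22) + 24 = pos 20 = 'u'
  'c' (pos 2) + 24 = pos 0 = 'a'
  'b' (pos 1) + 24 = pos 25 = 'z'
Result: ruaz

ruaz


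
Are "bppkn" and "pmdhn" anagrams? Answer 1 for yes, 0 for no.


Strings: "bppkn", "pmdhn"
Sorted first:  bknpp
Sorted second: dhmnp
Differ at position 0: 'b' vs 'd' => not anagrams

0


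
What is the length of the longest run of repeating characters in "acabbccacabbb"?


Input: "acabbccacabbb"
Scanning for longest run:
  Position 1 ('c'): new char, reset run to 1
  Position 2 ('a'): new char, reset run to 1
  Position 3 ('b'): new char, reset run to 1
  Position 4 ('b'): continues run of 'b', length=2
  Position 5 ('c'): new char, reset run to 1
  Position 6 ('c'): continues run of 'c', length=2
  Position 7 ('a'): new char, reset run to 1
  Position 8 ('c'): new char, reset run to 1
  Position 9 ('a'): new char, reset run to 1
  Position 10 ('b'): new char, reset run to 1
  Position 11 ('b'): continues run of 'b', length=2
  Position 12 ('b'): continues run of 'b', length=3
Longest run: 'b' with length 3

3


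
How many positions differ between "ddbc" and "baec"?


Comparing "ddbc" and "baec" position by position:
  Position 0: 'd' vs 'b' => DIFFER
  Position 1: 'd' vs 'a' => DIFFER
  Position 2: 'b' vs 'e' => DIFFER
  Position 3: 'c' vs 'c' => same
Positions that differ: 3

3


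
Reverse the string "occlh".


Input: occlh
Reading characters right to left:
  Position 4: 'h'
  Position 3: 'l'
  Position 2: 'c'
  Position 1: 'c'
  Position 0: 'o'
Reversed: hlcco

hlcco


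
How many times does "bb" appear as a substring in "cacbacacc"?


Searching for "bb" in "cacbacacc"
Scanning each position:
  Position 0: "ca" => no
  Position 1: "ac" => no
  Position 2: "cb" => no
  Position 3: "ba" => no
  Position 4: "ac" => no
  Position 5: "ca" => no
  Position 6: "ac" => no
  Position 7: "cc" => no
Total occurrences: 0

0


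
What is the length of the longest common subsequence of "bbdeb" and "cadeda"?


LCS of "bbdeb" and "cadeda"
DP table:
           c    a    d    e    d    a
      0    0    0    0    0    0    0
  b   0    0    0    0    0    0    0
  b   0    0    0    0    0    0    0
  d   0    0    0    1    1    1    1
  e   0    0    0    1    2    2    2
  b   0    0    0    1    2    2    2
LCS length = dp[5][6] = 2

2


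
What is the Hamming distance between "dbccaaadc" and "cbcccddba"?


Comparing "dbccaaadc" and "cbcccddba" position by position:
  Position 0: 'd' vs 'c' => differ
  Position 1: 'b' vs 'b' => same
  Position 2: 'c' vs 'c' => same
  Position 3: 'c' vs 'c' => same
  Position 4: 'a' vs 'c' => differ
  Position 5: 'a' vs 'd' => differ
  Position 6: 'a' vs 'd' => differ
  Position 7: 'd' vs 'b' => differ
  Position 8: 'c' vs 'a' => differ
Total differences (Hamming distance): 6

6


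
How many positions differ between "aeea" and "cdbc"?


Comparing "aeea" and "cdbc" position by position:
  Position 0: 'a' vs 'c' => DIFFER
  Position 1: 'e' vs 'd' => DIFFER
  Position 2: 'e' vs 'b' => DIFFER
  Position 3: 'a' vs 'c' => DIFFER
Positions that differ: 4

4


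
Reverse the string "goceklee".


Input: goceklee
Reading characters right to left:
  Position 7: 'e'
  Position 6: 'e'
  Position 5: 'l'
  Position 4: 'k'
  Position 3: 'e'
  Position 2: 'c'
  Position 1: 'o'
  Position 0: 'g'
Reversed: eelkecog

eelkecog


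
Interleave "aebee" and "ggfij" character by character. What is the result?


Interleaving "aebee" and "ggfij":
  Position 0: 'a' from first, 'g' from second => "ag"
  Position 1: 'e' from first, 'g' from second => "eg"
  Position 2: 'b' from first, 'f' from second => "bf"
  Position 3: 'e' from first, 'i' from second => "ei"
  Position 4: 'e' from first, 'j' from second => "ej"
Result: agegbfeiej

agegbfeiej


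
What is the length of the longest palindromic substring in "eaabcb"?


Input: "eaabcb"
Checking substrings for palindromes:
  [3:6] "bcb" (len 3) => palindrome
  [1:3] "aa" (len 2) => palindrome
Longest palindromic substring: "bcb" with length 3

3


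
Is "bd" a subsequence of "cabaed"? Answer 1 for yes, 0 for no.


Check if "bd" is a subsequence of "cabaed"
Greedy scan:
  Position 0 ('c'): no match needed
  Position 1 ('a'): no match needed
  Position 2 ('b'): matches sub[0] = 'b'
  Position 3 ('a'): no match needed
  Position 4 ('e'): no match needed
  Position 5 ('d'): matches sub[1] = 'd'
All 2 characters matched => is a subsequence

1


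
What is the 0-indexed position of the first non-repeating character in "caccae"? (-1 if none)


Input: caccae
Character frequencies:
  'a': 2
  'c': 3
  'e': 1
Scanning left to right for freq == 1:
  Position 0 ('c'): freq=3, skip
  Position 1 ('a'): freq=2, skip
  Position 2 ('c'): freq=3, skip
  Position 3 ('c'): freq=3, skip
  Position 4 ('a'): freq=2, skip
  Position 5 ('e'): unique! => answer = 5

5


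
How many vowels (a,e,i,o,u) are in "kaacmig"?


Input: kaacmig
Checking each character:
  'k' at position 0: consonant
  'a' at position 1: vowel (running total: 1)
  'a' at position 2: vowel (running total: 2)
  'c' at position 3: consonant
  'm' at position 4: consonant
  'i' at position 5: vowel (running total: 3)
  'g' at position 6: consonant
Total vowels: 3

3


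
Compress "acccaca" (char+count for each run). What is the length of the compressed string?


Input: acccaca
Runs:
  'a' x 1 => "a1"
  'c' x 3 => "c3"
  'a' x 1 => "a1"
  'c' x 1 => "c1"
  'a' x 1 => "a1"
Compressed: "a1c3a1c1a1"
Compressed length: 10

10


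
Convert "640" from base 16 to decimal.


Input: "640" in base 16
Positional expansion:
  Digit '6' (value 6) x 16^2 = 1536
  Digit '4' (value 4) x 16^1 = 64
  Digit '0' (value 0) x 16^0 = 0
Sum = 1600

1600


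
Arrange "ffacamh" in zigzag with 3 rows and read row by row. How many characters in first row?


Zigzag "ffacamh" into 3 rows:
Placing characters:
  'f' => row 0
  'f' => row 1
  'a' => row 2
  'c' => row 1
  'a' => row 0
  'm' => row 1
  'h' => row 2
Rows:
  Row 0: "fa"
  Row 1: "fcm"
  Row 2: "ah"
First row length: 2

2


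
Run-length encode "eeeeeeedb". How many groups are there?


Input: eeeeeeedb
Scanning for consecutive runs:
  Group 1: 'e' x 7 (positions 0-6)
  Group 2: 'd' x 1 (positions 7-7)
  Group 3: 'b' x 1 (positions 8-8)
Total groups: 3

3


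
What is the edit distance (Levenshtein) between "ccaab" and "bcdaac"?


Computing edit distance: "ccaab" -> "bcdaac"
DP table:
           b    c    d    a    a    c
      0    1    2    3    4    5    6
  c   1    1    1    2    3    4    5
  c   2    2    1    2    3    4    4
  a   3    3    2    2    2    3    4
  a   4    4    3    3    2    2    3
  b   5    4    4    4    3    3    3
Edit distance = dp[5][6] = 3

3


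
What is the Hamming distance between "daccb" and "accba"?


Comparing "daccb" and "accba" position by position:
  Position 0: 'd' vs 'a' => differ
  Position 1: 'a' vs 'c' => differ
  Position 2: 'c' vs 'c' => same
  Position 3: 'c' vs 'b' => differ
  Position 4: 'b' vs 'a' => differ
Total differences (Hamming distance): 4

4


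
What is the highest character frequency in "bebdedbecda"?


Input: bebdedbecda
Character counts:
  'a': 1
  'b': 3
  'c': 1
  'd': 3
  'e': 3
Maximum frequency: 3

3


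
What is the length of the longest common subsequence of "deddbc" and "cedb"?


LCS of "deddbc" and "cedb"
DP table:
           c    e    d    b
      0    0    0    0    0
  d   0    0    0    1    1
  e   0    0    1    1    1
  d   0    0    1    2    2
  d   0    0    1    2    2
  b   0    0    1    2    3
  c   0    1    1    2    3
LCS length = dp[6][4] = 3

3


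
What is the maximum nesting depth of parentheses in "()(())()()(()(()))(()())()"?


Input: "()(())()()(()(()))(()())()"
Tracking depth:
  Position 0 '(': depth becomes 1
  Position 1 ')': depth becomes 0
  Position 2 '(': depth becomes 1
  Position 3 '(': depth becomes 2
  Position 4 ')': depth becomes 1
  Position 5 ')': depth becomes 0
  Position 6 '(': depth becomes 1
  Position 7 ')': depth becomes 0
  Position 8 '(': depth becomes 1
  Position 9 ')': depth becomes 0
  Position 10 '(': depth becomes 1
  Position 11 '(': depth becomes 2
  Position 12 ')': depth becomes 1
  Position 13 '(': depth becomes 2
  Position 14 '(': depth becomes 3
  Position 15 ')': depth becomes 2
  Position 16 ')': depth becomes 1
  Position 17 ')': depth becomes 0
  Position 18 '(': depth becomes 1
  Position 19 '(': depth becomes 2
  Position 20 ')': depth becomes 1
  Position 21 '(': depth becomes 2
  Position 22 ')': depth becomes 1
  Position 23 ')': depth becomes 0
  Position 24 '(': depth becomes 1
  Position 25 ')': depth becomes 0
Maximum depth reached: 3

3
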